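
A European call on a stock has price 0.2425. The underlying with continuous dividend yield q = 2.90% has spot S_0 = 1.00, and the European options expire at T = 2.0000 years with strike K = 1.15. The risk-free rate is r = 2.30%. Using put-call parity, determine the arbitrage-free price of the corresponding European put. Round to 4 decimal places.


Answer: Put price = 0.3971

Derivation:
Put-call parity: C - P = S_0 * exp(-qT) - K * exp(-rT).
S_0 * exp(-qT) = 1.0000 * 0.94364995 = 0.94364995
K * exp(-rT) = 1.1500 * 0.95504196 = 1.09829826
P = C - S*exp(-qT) + K*exp(-rT)
P = 0.2425 - 0.94364995 + 1.09829826 = 0.3971


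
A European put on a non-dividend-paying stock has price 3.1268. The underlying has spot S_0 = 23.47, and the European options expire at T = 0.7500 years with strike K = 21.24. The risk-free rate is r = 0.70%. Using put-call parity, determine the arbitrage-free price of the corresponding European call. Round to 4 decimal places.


Put-call parity: C - P = S_0 * exp(-qT) - K * exp(-rT).
S_0 * exp(-qT) = 23.4700 * 1.00000000 = 23.47000000
K * exp(-rT) = 21.2400 * 0.99476376 = 21.12878220
C = P + S*exp(-qT) - K*exp(-rT)
C = 3.1268 + 23.47000000 - 21.12878220 = 5.4680

Answer: Call price = 5.4680


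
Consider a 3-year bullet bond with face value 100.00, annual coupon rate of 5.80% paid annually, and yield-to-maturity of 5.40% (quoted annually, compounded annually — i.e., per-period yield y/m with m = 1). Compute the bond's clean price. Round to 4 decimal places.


Answer: Price = 101.0812

Derivation:
Coupon per period c = face * coupon_rate / m = 5.800000
Periods per year m = 1; per-period yield y/m = 0.054000
Number of cashflows N = 3
Cashflows (t years, CF_t, discount factor 1/(1+y/m)^(m*t), PV):
  t = 1.0000: CF_t = 5.800000, DF = 0.948767, PV = 5.502846
  t = 2.0000: CF_t = 5.800000, DF = 0.900158, PV = 5.220917
  t = 3.0000: CF_t = 105.800000, DF = 0.854040, PV = 90.357423
Price P = sum_t PV_t = 101.081186


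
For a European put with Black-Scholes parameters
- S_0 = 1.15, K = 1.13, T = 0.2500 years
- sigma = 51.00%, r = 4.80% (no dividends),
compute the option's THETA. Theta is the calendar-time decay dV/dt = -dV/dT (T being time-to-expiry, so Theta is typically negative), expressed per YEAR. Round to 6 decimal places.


d1 = 0.2433600378; d2 = -0.0116399622
phi(d1) = 0.3873019773; exp(-qT) = 1.0000000000; exp(-rT) = 0.9880717129
Theta = -S*exp(-qT)*phi(d1)*sigma/(2*sqrt(T)) + r*K*exp(-rT)*N(-d2) - q*S*exp(-qT)*N(-d1)
N(-d1) = 0.4038632492; N(-d2) = 0.5046435682; sqrt(T) = 0.5000000000
Term 1 = -1.1500 * 1.0000000000 * 0.3873019773 * 0.5100 / (2 * 0.5000000000) = -0.2271526097
Term 2 = 0.0480 * 1.1300 * 0.9880717129 * 0.5046435682 = 0.0270453676
Term 3 = 0 (no dividend yield, q = 0)
Theta = -0.2271526097 + (0.0270453676) + (0.0000000000) = -0.200107

Answer: Theta = -0.200107


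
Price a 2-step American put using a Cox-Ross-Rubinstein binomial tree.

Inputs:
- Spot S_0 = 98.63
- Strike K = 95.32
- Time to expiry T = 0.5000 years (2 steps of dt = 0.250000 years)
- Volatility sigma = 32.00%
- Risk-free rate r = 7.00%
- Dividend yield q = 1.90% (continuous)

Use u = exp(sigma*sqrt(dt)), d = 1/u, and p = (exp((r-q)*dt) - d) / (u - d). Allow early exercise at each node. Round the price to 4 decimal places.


dt = T/N = 0.250000
u = exp(sigma*sqrt(dt)) = 1.173511; d = 1/u = 0.852144
p = (exp((r-q)*dt) - d) / (u - d) = 0.500013
Discount per step: exp(-r*dt) = 0.982652
Stock lattice S(k, i) with i counting down-moves:
  k=0: S(0,0) = 98.6300
  k=1: S(1,0) = 115.7434; S(1,1) = 84.0469
  k=2: S(2,0) = 135.8261; S(2,1) = 98.6300; S(2,2) = 71.6201
Terminal payoffs V(N, i) = max(K - S_T, 0):
  V(2,0) = 0.000000; V(2,1) = 0.000000; V(2,2) = 23.699920
Backward induction: V(k, i) = exp(-r*dt) * [p * V(k+1, i) + (1-p) * V(k+1, i+1)]; then take max(V_cont, immediate exercise) for American.
  V(1,0) = exp(-r*dt) * [p*0.000000 + (1-p)*0.000000] = 0.000000; exercise = 0.000000; V(1,0) = max -> 0.000000
  V(1,1) = exp(-r*dt) * [p*0.000000 + (1-p)*23.699920] = 11.644078; exercise = 11.273058; V(1,1) = max -> 11.644078
  V(0,0) = exp(-r*dt) * [p*0.000000 + (1-p)*11.644078] = 5.720887; exercise = 0.000000; V(0,0) = max -> 5.720887

Answer: Price = V(0,0) = 5.7209


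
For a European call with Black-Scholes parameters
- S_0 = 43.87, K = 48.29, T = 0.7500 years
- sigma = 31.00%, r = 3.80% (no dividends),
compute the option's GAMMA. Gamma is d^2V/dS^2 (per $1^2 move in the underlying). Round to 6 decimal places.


d1 = -0.1171696416; d2 = -0.3856375167
phi(d1) = 0.3962131735; exp(-qT) = 1.0000000000; exp(-rT) = 0.9719022941
Gamma = exp(-qT) * phi(d1) / (S * sigma * sqrt(T)) = 1.0000000000 * 0.3962131735 / (43.8700 * 0.3100 * 0.8660254038) = 0.033641

Answer: Gamma = 0.033641


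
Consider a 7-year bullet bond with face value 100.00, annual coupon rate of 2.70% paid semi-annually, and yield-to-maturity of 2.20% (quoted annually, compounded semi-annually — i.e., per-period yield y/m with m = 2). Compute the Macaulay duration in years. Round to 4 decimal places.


Answer: Macaulay duration = 6.4363 years

Derivation:
Coupon per period c = face * coupon_rate / m = 1.350000
Periods per year m = 2; per-period yield y/m = 0.011000
Number of cashflows N = 14
Cashflows (t years, CF_t, discount factor 1/(1+y/m)^(m*t), PV):
  t = 0.5000: CF_t = 1.350000, DF = 0.989120, PV = 1.335312
  t = 1.0000: CF_t = 1.350000, DF = 0.978358, PV = 1.320783
  t = 1.5000: CF_t = 1.350000, DF = 0.967713, PV = 1.306412
  t = 2.0000: CF_t = 1.350000, DF = 0.957184, PV = 1.292198
  t = 2.5000: CF_t = 1.350000, DF = 0.946769, PV = 1.278139
  t = 3.0000: CF_t = 1.350000, DF = 0.936468, PV = 1.264232
  t = 3.5000: CF_t = 1.350000, DF = 0.926279, PV = 1.250477
  t = 4.0000: CF_t = 1.350000, DF = 0.916201, PV = 1.236871
  t = 4.5000: CF_t = 1.350000, DF = 0.906232, PV = 1.223414
  t = 5.0000: CF_t = 1.350000, DF = 0.896372, PV = 1.210103
  t = 5.5000: CF_t = 1.350000, DF = 0.886620, PV = 1.196936
  t = 6.0000: CF_t = 1.350000, DF = 0.876973, PV = 1.183913
  t = 6.5000: CF_t = 1.350000, DF = 0.867431, PV = 1.171032
  t = 7.0000: CF_t = 101.350000, DF = 0.857993, PV = 86.957606
Price P = sum_t PV_t = 103.227428
Macaulay numerator sum_t t * PV_t:
  t * PV_t at t = 0.5000: 0.667656
  t * PV_t at t = 1.0000: 1.320783
  t * PV_t at t = 1.5000: 1.959619
  t * PV_t at t = 2.0000: 2.584396
  t * PV_t at t = 2.5000: 3.195347
  t * PV_t at t = 3.0000: 3.792696
  t * PV_t at t = 3.5000: 4.376669
  t * PV_t at t = 4.0000: 4.947485
  t * PV_t at t = 4.5000: 5.505362
  t * PV_t at t = 5.0000: 6.050513
  t * PV_t at t = 5.5000: 6.583150
  t * PV_t at t = 6.0000: 7.103480
  t * PV_t at t = 6.5000: 7.611708
  t * PV_t at t = 7.0000: 608.703242
Macaulay duration D = (sum_t t * PV_t) / P = 664.402106 / 103.227428 = 6.436294


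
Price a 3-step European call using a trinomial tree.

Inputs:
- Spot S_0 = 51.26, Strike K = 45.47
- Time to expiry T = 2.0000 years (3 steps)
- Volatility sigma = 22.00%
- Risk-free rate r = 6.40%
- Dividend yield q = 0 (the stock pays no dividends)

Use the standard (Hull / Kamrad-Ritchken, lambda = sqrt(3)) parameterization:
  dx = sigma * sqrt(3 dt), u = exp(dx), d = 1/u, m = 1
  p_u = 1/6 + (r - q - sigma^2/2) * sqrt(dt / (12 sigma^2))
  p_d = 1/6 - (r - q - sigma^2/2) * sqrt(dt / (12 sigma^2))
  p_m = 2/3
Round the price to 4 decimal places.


dt = T/N = 0.666667; dx = sigma*sqrt(3*dt) = 0.311127
u = exp(dx) = 1.364963; d = 1/u = 0.732621
p_u = 0.209307, p_m = 0.666667, p_d = 0.124026
Discount per step: exp(-r*dt) = 0.958231
Stock lattice S(k, j) with j the centered position index:
  k=0: S(0,+0) = 51.2600
  k=1: S(1,-1) = 37.5541; S(1,+0) = 51.2600; S(1,+1) = 69.9680
  k=2: S(2,-2) = 27.5129; S(2,-1) = 37.5541; S(2,+0) = 51.2600; S(2,+1) = 69.9680; S(2,+2) = 95.5037
  k=3: S(3,-3) = 20.1566; S(3,-2) = 27.5129; S(3,-1) = 37.5541; S(3,+0) = 51.2600; S(3,+1) = 69.9680; S(3,+2) = 95.5037; S(3,+3) = 130.3589
Terminal payoffs V(N, j) = max(S_T - K, 0):
  V(3,-3) = 0.000000; V(3,-2) = 0.000000; V(3,-1) = 0.000000; V(3,+0) = 5.790000; V(3,+1) = 24.497980; V(3,+2) = 50.033671; V(3,+3) = 84.888933
Backward induction: V(k, j) = exp(-r*dt) * [p_u * V(k+1, j+1) + p_m * V(k+1, j) + p_d * V(k+1, j-1)]
  V(2,-2) = exp(-r*dt) * [p_u*0.000000 + p_m*0.000000 + p_d*0.000000] = 0.000000
  V(2,-1) = exp(-r*dt) * [p_u*5.790000 + p_m*0.000000 + p_d*0.000000] = 1.161270
  V(2,+0) = exp(-r*dt) * [p_u*24.497980 + p_m*5.790000 + p_d*0.000000] = 8.612202
  V(2,+1) = exp(-r*dt) * [p_u*50.033671 + p_m*24.497980 + p_d*5.790000] = 26.372917
  V(2,+2) = exp(-r*dt) * [p_u*84.888933 + p_m*50.033671 + p_d*24.497980] = 51.899736
  V(1,-1) = exp(-r*dt) * [p_u*8.612202 + p_m*1.161270 + p_d*0.000000] = 2.469147
  V(1,+0) = exp(-r*dt) * [p_u*26.372917 + p_m*8.612202 + p_d*1.161270] = 10.929140
  V(1,+1) = exp(-r*dt) * [p_u*51.899736 + p_m*26.372917 + p_d*8.612202] = 28.280339
  V(0,+0) = exp(-r*dt) * [p_u*28.280339 + p_m*10.929140 + p_d*2.469147] = 12.947244

Answer: Price = V(0,0) = 12.9472


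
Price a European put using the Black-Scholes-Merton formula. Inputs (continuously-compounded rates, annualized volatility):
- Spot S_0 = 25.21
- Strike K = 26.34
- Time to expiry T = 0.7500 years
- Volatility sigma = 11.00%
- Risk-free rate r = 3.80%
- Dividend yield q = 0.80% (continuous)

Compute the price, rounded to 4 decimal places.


Answer: Price = 1.2567

Derivation:
d1 = (ln(S/K) + (r - q + 0.5*sigma^2) * T) / (sigma * sqrt(T)) = -0.17646401
d2 = d1 - sigma * sqrt(T) = -0.27172681
exp(-rT) = 0.97190229; exp(-qT) = 0.99401796
P = K * exp(-rT) * N(-d2) - S_0 * exp(-qT) * N(-d1)
N(-d1) = 0.57003529; N(-d2) = 0.60708396
P = 26.3400 * 0.97190229 * 0.60708396 - 25.2100 * 0.99401796 * 0.57003529 = 1.2567


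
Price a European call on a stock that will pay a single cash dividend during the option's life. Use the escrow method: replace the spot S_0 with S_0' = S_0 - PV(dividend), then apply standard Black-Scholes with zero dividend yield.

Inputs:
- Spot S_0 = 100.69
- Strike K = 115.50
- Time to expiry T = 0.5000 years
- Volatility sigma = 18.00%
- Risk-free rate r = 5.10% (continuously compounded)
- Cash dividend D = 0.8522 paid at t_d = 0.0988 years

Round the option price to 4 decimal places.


Answer: Price = 1.2473

Derivation:
PV(D) = D * exp(-r * t_d) = 0.8522 * 0.99497387 = 0.84791673
S_0' = S_0 - PV(D) = 100.6900 - 0.84791673 = 99.84208327
d1 = (ln(S_0'/K) + (r + sigma^2/2)*T) / (sigma*sqrt(T)) = -0.88058961
d2 = d1 - sigma*sqrt(T) = -1.00786883
exp(-rT) = 0.97482238
N(d1) = 0.18926999; N(d2) = 0.15675872
C = S_0' * N(d1) - K * exp(-rT) * N(d2) = 99.84208327 * 0.18926999 - 115.5000 * 0.97482238 * 0.15675872 = 1.2473


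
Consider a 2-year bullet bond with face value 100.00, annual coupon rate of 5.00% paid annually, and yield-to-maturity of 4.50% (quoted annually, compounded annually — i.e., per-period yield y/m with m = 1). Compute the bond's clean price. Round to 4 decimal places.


Answer: Price = 100.9363

Derivation:
Coupon per period c = face * coupon_rate / m = 5.000000
Periods per year m = 1; per-period yield y/m = 0.045000
Number of cashflows N = 2
Cashflows (t years, CF_t, discount factor 1/(1+y/m)^(m*t), PV):
  t = 1.0000: CF_t = 5.000000, DF = 0.956938, PV = 4.784689
  t = 2.0000: CF_t = 105.000000, DF = 0.915730, PV = 96.151645
Price P = sum_t PV_t = 100.936334


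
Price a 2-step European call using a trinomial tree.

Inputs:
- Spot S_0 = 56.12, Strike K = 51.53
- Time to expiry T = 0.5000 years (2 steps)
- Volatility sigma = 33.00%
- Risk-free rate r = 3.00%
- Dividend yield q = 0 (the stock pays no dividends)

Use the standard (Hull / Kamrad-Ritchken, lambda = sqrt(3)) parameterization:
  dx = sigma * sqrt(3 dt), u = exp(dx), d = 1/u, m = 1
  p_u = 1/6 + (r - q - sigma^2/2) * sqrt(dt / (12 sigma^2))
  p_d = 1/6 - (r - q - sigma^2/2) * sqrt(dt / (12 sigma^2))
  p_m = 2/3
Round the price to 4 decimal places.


dt = T/N = 0.250000; dx = sigma*sqrt(3*dt) = 0.285788
u = exp(dx) = 1.330811; d = 1/u = 0.751422
p_u = 0.155973, p_m = 0.666667, p_d = 0.177361
Discount per step: exp(-r*dt) = 0.992528
Stock lattice S(k, j) with j the centered position index:
  k=0: S(0,+0) = 56.1200
  k=1: S(1,-1) = 42.1698; S(1,+0) = 56.1200; S(1,+1) = 74.6851
  k=2: S(2,-2) = 31.6873; S(2,-1) = 42.1698; S(2,+0) = 56.1200; S(2,+1) = 74.6851; S(2,+2) = 99.3917
Terminal payoffs V(N, j) = max(S_T - K, 0):
  V(2,-2) = 0.000000; V(2,-1) = 0.000000; V(2,+0) = 4.590000; V(2,+1) = 23.155102; V(2,+2) = 47.861741
Backward induction: V(k, j) = exp(-r*dt) * [p_u * V(k+1, j+1) + p_m * V(k+1, j) + p_d * V(k+1, j-1)]
  V(1,-1) = exp(-r*dt) * [p_u*4.590000 + p_m*0.000000 + p_d*0.000000] = 0.710565
  V(1,+0) = exp(-r*dt) * [p_u*23.155102 + p_m*4.590000 + p_d*0.000000] = 6.621711
  V(1,+1) = exp(-r*dt) * [p_u*47.861741 + p_m*23.155102 + p_d*4.590000] = 23.538735
  V(0,+0) = exp(-r*dt) * [p_u*23.538735 + p_m*6.621711 + p_d*0.710565] = 8.150538

Answer: Price = V(0,0) = 8.1505


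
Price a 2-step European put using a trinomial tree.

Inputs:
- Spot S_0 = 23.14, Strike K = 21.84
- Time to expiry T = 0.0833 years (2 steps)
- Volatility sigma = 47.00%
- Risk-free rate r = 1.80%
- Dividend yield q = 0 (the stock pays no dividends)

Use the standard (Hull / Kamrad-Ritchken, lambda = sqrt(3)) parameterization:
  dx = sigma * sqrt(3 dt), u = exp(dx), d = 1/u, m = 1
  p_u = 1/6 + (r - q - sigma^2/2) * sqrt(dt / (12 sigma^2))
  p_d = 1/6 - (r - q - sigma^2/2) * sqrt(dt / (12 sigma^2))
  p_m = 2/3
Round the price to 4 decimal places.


dt = T/N = 0.041650; dx = sigma*sqrt(3*dt) = 0.166137
u = exp(dx) = 1.180735; d = 1/u = 0.846930
p_u = 0.155078, p_m = 0.666667, p_d = 0.178255
Discount per step: exp(-r*dt) = 0.999251
Stock lattice S(k, j) with j the centered position index:
  k=0: S(0,+0) = 23.1400
  k=1: S(1,-1) = 19.5980; S(1,+0) = 23.1400; S(1,+1) = 27.3222
  k=2: S(2,-2) = 16.5981; S(2,-1) = 19.5980; S(2,+0) = 23.1400; S(2,+1) = 27.3222; S(2,+2) = 32.2603
Terminal payoffs V(N, j) = max(K - S_T, 0):
  V(2,-2) = 5.241887; V(2,-1) = 2.242032; V(2,+0) = 0.000000; V(2,+1) = 0.000000; V(2,+2) = 0.000000
Backward induction: V(k, j) = exp(-r*dt) * [p_u * V(k+1, j+1) + p_m * V(k+1, j) + p_d * V(k+1, j-1)]
  V(1,-1) = exp(-r*dt) * [p_u*0.000000 + p_m*2.242032 + p_d*5.241887] = 2.427261
  V(1,+0) = exp(-r*dt) * [p_u*0.000000 + p_m*0.000000 + p_d*2.242032] = 0.399354
  V(1,+1) = exp(-r*dt) * [p_u*0.000000 + p_m*0.000000 + p_d*0.000000] = 0.000000
  V(0,+0) = exp(-r*dt) * [p_u*0.000000 + p_m*0.399354 + p_d*2.427261] = 0.698384

Answer: Price = V(0,0) = 0.6984


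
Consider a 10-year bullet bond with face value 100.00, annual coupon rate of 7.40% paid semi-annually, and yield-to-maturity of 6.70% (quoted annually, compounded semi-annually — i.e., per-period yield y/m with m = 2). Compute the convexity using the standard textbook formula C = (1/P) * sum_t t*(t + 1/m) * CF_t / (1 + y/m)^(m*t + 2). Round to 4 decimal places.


Answer: Convexity = 63.9219

Derivation:
Coupon per period c = face * coupon_rate / m = 3.700000
Periods per year m = 2; per-period yield y/m = 0.033500
Number of cashflows N = 20
Cashflows (t years, CF_t, discount factor 1/(1+y/m)^(m*t), PV):
  t = 0.5000: CF_t = 3.700000, DF = 0.967586, PV = 3.580068
  t = 1.0000: CF_t = 3.700000, DF = 0.936222, PV = 3.464023
  t = 1.5000: CF_t = 3.700000, DF = 0.905876, PV = 3.351740
  t = 2.0000: CF_t = 3.700000, DF = 0.876512, PV = 3.243096
  t = 2.5000: CF_t = 3.700000, DF = 0.848101, PV = 3.137974
  t = 3.0000: CF_t = 3.700000, DF = 0.820611, PV = 3.036259
  t = 3.5000: CF_t = 3.700000, DF = 0.794011, PV = 2.937841
  t = 4.0000: CF_t = 3.700000, DF = 0.768274, PV = 2.842614
  t = 4.5000: CF_t = 3.700000, DF = 0.743371, PV = 2.750473
  t = 5.0000: CF_t = 3.700000, DF = 0.719275, PV = 2.661319
  t = 5.5000: CF_t = 3.700000, DF = 0.695961, PV = 2.575055
  t = 6.0000: CF_t = 3.700000, DF = 0.673402, PV = 2.491586
  t = 6.5000: CF_t = 3.700000, DF = 0.651574, PV = 2.410824
  t = 7.0000: CF_t = 3.700000, DF = 0.630454, PV = 2.332679
  t = 7.5000: CF_t = 3.700000, DF = 0.610018, PV = 2.257067
  t = 8.0000: CF_t = 3.700000, DF = 0.590245, PV = 2.183906
  t = 8.5000: CF_t = 3.700000, DF = 0.571113, PV = 2.113117
  t = 9.0000: CF_t = 3.700000, DF = 0.552601, PV = 2.044622
  t = 9.5000: CF_t = 3.700000, DF = 0.534689, PV = 1.978348
  t = 10.0000: CF_t = 103.700000, DF = 0.517357, PV = 53.649927
Price P = sum_t PV_t = 105.042538
Convexity numerator sum_t t*(t + 1/m) * CF_t / (1+y/m)^(m*t + 2):
  t = 0.5000: term = 1.675870
  t = 1.0000: term = 4.864644
  t = 1.5000: term = 9.413922
  t = 2.0000: term = 15.181296
  t = 2.5000: term = 22.033811
  t = 3.0000: term = 29.847446
  t = 3.5000: term = 38.506623
  t = 4.0000: term = 47.903740
  t = 4.5000: term = 57.938727
  t = 5.0000: term = 68.518626
  t = 5.5000: term = 79.557186
  t = 6.0000: term = 90.974483
  t = 6.5000: term = 102.696562
  t = 7.0000: term = 114.655088
  t = 7.5000: term = 126.787021
  t = 8.0000: term = 139.034308
  t = 8.5000: term = 151.343586
  t = 9.0000: term = 163.665906
  t = 9.5000: term = 175.956465
  t = 10.0000: term = 5273.967804
Convexity = (1/P) * sum = 6714.523115 / 105.042538 = 63.921943


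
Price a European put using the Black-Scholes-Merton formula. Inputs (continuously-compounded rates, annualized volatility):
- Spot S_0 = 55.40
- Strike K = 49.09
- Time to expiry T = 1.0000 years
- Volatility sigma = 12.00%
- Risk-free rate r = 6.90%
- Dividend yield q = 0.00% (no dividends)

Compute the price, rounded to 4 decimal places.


Answer: Price = 0.1462

Derivation:
d1 = (ln(S/K) + (r - q + 0.5*sigma^2) * T) / (sigma * sqrt(T)) = 1.64270205
d2 = d1 - sigma * sqrt(T) = 1.52270205
exp(-rT) = 0.93332668; exp(-qT) = 1.00000000
P = K * exp(-rT) * N(-d2) - S_0 * exp(-qT) * N(-d1)
N(-d1) = 0.05022230; N(-d2) = 0.06391663
P = 49.0900 * 0.93332668 * 0.06391663 - 55.4000 * 1.00000000 * 0.05022230 = 0.1462


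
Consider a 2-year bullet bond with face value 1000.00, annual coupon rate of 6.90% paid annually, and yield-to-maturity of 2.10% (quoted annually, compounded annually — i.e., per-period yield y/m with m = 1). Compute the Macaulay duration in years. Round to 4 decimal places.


Coupon per period c = face * coupon_rate / m = 69.000000
Periods per year m = 1; per-period yield y/m = 0.021000
Number of cashflows N = 2
Cashflows (t years, CF_t, discount factor 1/(1+y/m)^(m*t), PV):
  t = 1.0000: CF_t = 69.000000, DF = 0.979432, PV = 67.580803
  t = 2.0000: CF_t = 1069.000000, DF = 0.959287, PV = 1025.477701
Price P = sum_t PV_t = 1093.058504
Macaulay numerator sum_t t * PV_t:
  t * PV_t at t = 1.0000: 67.580803
  t * PV_t at t = 2.0000: 2050.955402
Macaulay duration D = (sum_t t * PV_t) / P = 2118.536205 / 1093.058504 = 1.938173

Answer: Macaulay duration = 1.9382 years


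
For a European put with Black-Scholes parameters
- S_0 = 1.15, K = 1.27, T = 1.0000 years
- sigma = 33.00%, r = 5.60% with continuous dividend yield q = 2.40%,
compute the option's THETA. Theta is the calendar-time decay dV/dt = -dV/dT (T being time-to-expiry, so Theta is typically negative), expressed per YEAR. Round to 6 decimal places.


d1 = -0.0388029033; d2 = -0.3688029033
phi(d1) = 0.3986420566; exp(-qT) = 0.9762857098; exp(-rT) = 0.9455391359
Theta = -S*exp(-qT)*phi(d1)*sigma/(2*sqrt(T)) + r*K*exp(-rT)*N(-d2) - q*S*exp(-qT)*N(-d1)
N(-d1) = 0.5154762350; N(-d2) = 0.6438626798; sqrt(T) = 1.0000000000
Term 1 = -1.1500 * 0.9762857098 * 0.3986420566 * 0.3300 / (2 * 1.0000000000) = -0.0738485261
Term 2 = 0.0560 * 1.2700 * 0.9455391359 * 0.6438626798 = 0.0432976684
Term 3 = -0.0240 * 1.1500 * 0.9762857098 * 0.5154762350 = -0.0138897575
Theta = -0.0738485261 + (0.0432976684) + (-0.0138897575) = -0.044441

Answer: Theta = -0.044441


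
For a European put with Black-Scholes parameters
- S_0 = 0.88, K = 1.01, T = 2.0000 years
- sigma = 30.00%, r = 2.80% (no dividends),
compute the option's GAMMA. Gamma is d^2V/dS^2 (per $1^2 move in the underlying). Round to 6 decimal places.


Answer: Gamma = 1.068341

Derivation:
d1 = 0.0193659993; d2 = -0.4048980695
phi(d1) = 0.3988674774; exp(-qT) = 1.0000000000; exp(-rT) = 0.9455391359
Gamma = exp(-qT) * phi(d1) / (S * sigma * sqrt(T)) = 1.0000000000 * 0.3988674774 / (0.8800 * 0.3000 * 1.4142135624) = 1.068341


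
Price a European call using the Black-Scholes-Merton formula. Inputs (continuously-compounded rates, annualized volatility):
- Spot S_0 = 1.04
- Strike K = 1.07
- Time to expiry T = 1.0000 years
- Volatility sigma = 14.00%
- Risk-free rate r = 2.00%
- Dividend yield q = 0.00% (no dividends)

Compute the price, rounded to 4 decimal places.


Answer: Price = 0.0540

Derivation:
d1 = (ln(S/K) + (r - q + 0.5*sigma^2) * T) / (sigma * sqrt(T)) = 0.00972903
d2 = d1 - sigma * sqrt(T) = -0.13027097
exp(-rT) = 0.98019867; exp(-qT) = 1.00000000
C = S_0 * exp(-qT) * N(d1) - K * exp(-rT) * N(d2)
N(d1) = 0.50388126; N(d2) = 0.44817602
C = 1.0400 * 1.00000000 * 0.50388126 - 1.0700 * 0.98019867 * 0.44817602 = 0.0540


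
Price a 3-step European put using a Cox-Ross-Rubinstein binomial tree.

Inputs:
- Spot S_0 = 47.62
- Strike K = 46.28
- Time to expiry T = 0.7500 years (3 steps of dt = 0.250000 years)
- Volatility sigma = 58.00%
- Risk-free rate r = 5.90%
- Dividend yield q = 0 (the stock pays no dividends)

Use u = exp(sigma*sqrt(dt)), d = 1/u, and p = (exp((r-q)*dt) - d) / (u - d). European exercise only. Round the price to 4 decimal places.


Answer: Price = V(0,0) = 8.2573

Derivation:
dt = T/N = 0.250000
u = exp(sigma*sqrt(dt)) = 1.336427; d = 1/u = 0.748264
p = (exp((r-q)*dt) - d) / (u - d) = 0.453268
Discount per step: exp(-r*dt) = 0.985358
Stock lattice S(k, i) with i counting down-moves:
  k=0: S(0,0) = 47.6200
  k=1: S(1,0) = 63.6407; S(1,1) = 35.6323
  k=2: S(2,0) = 85.0512; S(2,1) = 47.6200; S(2,2) = 26.6624
  k=3: S(3,0) = 113.6647; S(3,1) = 63.6407; S(3,2) = 35.6323; S(3,3) = 19.9505
Terminal payoffs V(N, i) = max(K - S_T, 0):
  V(3,0) = 0.000000; V(3,1) = 0.000000; V(3,2) = 10.647689; V(3,3) = 26.329527
Backward induction: V(k, i) = exp(-r*dt) * [p * V(k+1, i) + (1-p) * V(k+1, i+1)].
  V(2,0) = exp(-r*dt) * [p*0.000000 + (1-p)*0.000000] = 0.000000
  V(2,1) = exp(-r*dt) * [p*0.000000 + (1-p)*10.647689] = 5.736199
  V(2,2) = exp(-r*dt) * [p*10.647689 + (1-p)*26.329527] = 18.940020
  V(1,0) = exp(-r*dt) * [p*0.000000 + (1-p)*5.736199] = 3.090246
  V(1,1) = exp(-r*dt) * [p*5.736199 + (1-p)*18.940020] = 12.765467
  V(0,0) = exp(-r*dt) * [p*3.090246 + (1-p)*12.765467] = 8.257303


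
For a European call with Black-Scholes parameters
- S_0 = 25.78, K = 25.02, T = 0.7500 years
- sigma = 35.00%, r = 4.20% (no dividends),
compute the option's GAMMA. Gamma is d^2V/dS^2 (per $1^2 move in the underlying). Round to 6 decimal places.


Answer: Gamma = 0.047950

Derivation:
d1 = 0.3541994166; d2 = 0.0510905253
phi(d1) = 0.3746859215; exp(-qT) = 1.0000000000; exp(-rT) = 0.9689909565
Gamma = exp(-qT) * phi(d1) / (S * sigma * sqrt(T)) = 1.0000000000 * 0.3746859215 / (25.7800 * 0.3500 * 0.8660254038) = 0.047950


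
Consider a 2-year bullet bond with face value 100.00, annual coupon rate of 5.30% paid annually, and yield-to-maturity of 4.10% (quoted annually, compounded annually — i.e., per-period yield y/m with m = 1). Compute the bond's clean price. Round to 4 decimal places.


Answer: Price = 102.2601

Derivation:
Coupon per period c = face * coupon_rate / m = 5.300000
Periods per year m = 1; per-period yield y/m = 0.041000
Number of cashflows N = 2
Cashflows (t years, CF_t, discount factor 1/(1+y/m)^(m*t), PV):
  t = 1.0000: CF_t = 5.300000, DF = 0.960615, PV = 5.091258
  t = 2.0000: CF_t = 105.300000, DF = 0.922781, PV = 97.168816
Price P = sum_t PV_t = 102.260075


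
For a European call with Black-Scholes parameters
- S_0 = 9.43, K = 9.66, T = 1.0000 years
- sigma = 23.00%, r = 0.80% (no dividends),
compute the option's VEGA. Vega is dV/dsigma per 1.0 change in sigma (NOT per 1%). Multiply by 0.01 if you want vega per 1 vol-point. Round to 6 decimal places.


d1 = 0.0450106453; d2 = -0.1849893547
phi(d1) = 0.3985383648; exp(-qT) = 1.0000000000; exp(-rT) = 0.9920319148
Vega = S * exp(-qT) * phi(d1) * sqrt(T) = 9.4300 * 1.0000000000 * 0.3985383648 * 1.0000000000 = 3.758217

Answer: Vega = 3.758217


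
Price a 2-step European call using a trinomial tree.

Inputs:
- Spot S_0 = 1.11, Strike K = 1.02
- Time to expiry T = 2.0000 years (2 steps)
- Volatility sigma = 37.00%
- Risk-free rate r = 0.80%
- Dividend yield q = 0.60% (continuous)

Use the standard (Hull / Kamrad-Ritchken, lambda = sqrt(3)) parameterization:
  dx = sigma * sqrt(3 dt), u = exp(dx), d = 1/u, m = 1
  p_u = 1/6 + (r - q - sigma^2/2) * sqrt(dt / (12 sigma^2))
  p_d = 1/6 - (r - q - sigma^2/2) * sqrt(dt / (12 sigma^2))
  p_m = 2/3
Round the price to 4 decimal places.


Answer: Price = V(0,0) = 0.2462

Derivation:
dt = T/N = 1.000000; dx = sigma*sqrt(3*dt) = 0.640859
u = exp(dx) = 1.898110; d = 1/u = 0.526840
p_u = 0.114822, p_m = 0.666667, p_d = 0.218511
Discount per step: exp(-r*dt) = 0.992032
Stock lattice S(k, j) with j the centered position index:
  k=0: S(0,+0) = 1.1100
  k=1: S(1,-1) = 0.5848; S(1,+0) = 1.1100; S(1,+1) = 2.1069
  k=2: S(2,-2) = 0.3081; S(2,-1) = 0.5848; S(2,+0) = 1.1100; S(2,+1) = 2.1069; S(2,+2) = 3.9991
Terminal payoffs V(N, j) = max(S_T - K, 0):
  V(2,-2) = 0.000000; V(2,-1) = 0.000000; V(2,+0) = 0.090000; V(2,+1) = 1.086902; V(2,+2) = 2.979133
Backward induction: V(k, j) = exp(-r*dt) * [p_u * V(k+1, j+1) + p_m * V(k+1, j) + p_d * V(k+1, j-1)]
  V(1,-1) = exp(-r*dt) * [p_u*0.090000 + p_m*0.000000 + p_d*0.000000] = 0.010252
  V(1,+0) = exp(-r*dt) * [p_u*1.086902 + p_m*0.090000 + p_d*0.000000] = 0.183328
  V(1,+1) = exp(-r*dt) * [p_u*2.979133 + p_m*1.086902 + p_d*0.090000] = 1.077682
  V(0,+0) = exp(-r*dt) * [p_u*1.077682 + p_m*0.183328 + p_d*0.010252] = 0.246223


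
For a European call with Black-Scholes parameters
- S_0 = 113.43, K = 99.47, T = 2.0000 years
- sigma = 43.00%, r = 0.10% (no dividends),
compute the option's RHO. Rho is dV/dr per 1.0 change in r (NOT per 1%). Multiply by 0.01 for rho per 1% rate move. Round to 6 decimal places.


d1 = 0.5233080476; d2 = -0.0848037843
phi(d1) = 0.3478916530; exp(-qT) = 1.0000000000; exp(-rT) = 0.9980019987
N(d2) = 0.4662086925
Rho = K*T*exp(-rT)*N(d2) = 99.4700 * 2.0000 * 0.9980019987 * 0.4662086925 = 92.562248

Answer: Rho = 92.562248


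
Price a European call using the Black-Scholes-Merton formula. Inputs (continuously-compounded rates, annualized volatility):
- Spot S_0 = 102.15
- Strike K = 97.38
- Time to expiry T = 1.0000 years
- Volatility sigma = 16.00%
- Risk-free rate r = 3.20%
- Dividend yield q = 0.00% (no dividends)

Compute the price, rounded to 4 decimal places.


Answer: Price = 10.9435

Derivation:
d1 = (ln(S/K) + (r - q + 0.5*sigma^2) * T) / (sigma * sqrt(T)) = 0.57888419
d2 = d1 - sigma * sqrt(T) = 0.41888419
exp(-rT) = 0.96850658; exp(-qT) = 1.00000000
C = S_0 * exp(-qT) * N(d1) - K * exp(-rT) * N(d2)
N(d1) = 0.71866634; N(d2) = 0.66234961
C = 102.1500 * 1.00000000 * 0.71866634 - 97.3800 * 0.96850658 * 0.66234961 = 10.9435


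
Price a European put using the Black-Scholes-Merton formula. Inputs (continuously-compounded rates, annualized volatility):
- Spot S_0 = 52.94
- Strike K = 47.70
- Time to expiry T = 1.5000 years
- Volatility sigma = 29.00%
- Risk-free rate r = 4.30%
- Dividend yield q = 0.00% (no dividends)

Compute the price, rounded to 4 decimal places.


Answer: Price = 3.5252

Derivation:
d1 = (ln(S/K) + (r - q + 0.5*sigma^2) * T) / (sigma * sqrt(T)) = 0.65264204
d2 = d1 - sigma * sqrt(T) = 0.29746603
exp(-rT) = 0.93753611; exp(-qT) = 1.00000000
P = K * exp(-rT) * N(-d2) - S_0 * exp(-qT) * N(-d1)
N(-d1) = 0.25699354; N(-d2) = 0.38305537
P = 47.7000 * 0.93753611 * 0.38305537 - 52.9400 * 1.00000000 * 0.25699354 = 3.5252


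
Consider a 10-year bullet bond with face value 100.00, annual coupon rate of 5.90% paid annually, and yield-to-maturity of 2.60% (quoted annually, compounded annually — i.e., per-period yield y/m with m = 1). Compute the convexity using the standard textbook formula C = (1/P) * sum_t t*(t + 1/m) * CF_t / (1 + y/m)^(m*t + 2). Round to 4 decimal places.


Answer: Convexity = 78.5204

Derivation:
Coupon per period c = face * coupon_rate / m = 5.900000
Periods per year m = 1; per-period yield y/m = 0.026000
Number of cashflows N = 10
Cashflows (t years, CF_t, discount factor 1/(1+y/m)^(m*t), PV):
  t = 1.0000: CF_t = 5.900000, DF = 0.974659, PV = 5.750487
  t = 2.0000: CF_t = 5.900000, DF = 0.949960, PV = 5.604763
  t = 3.0000: CF_t = 5.900000, DF = 0.925887, PV = 5.462732
  t = 4.0000: CF_t = 5.900000, DF = 0.902424, PV = 5.324301
  t = 5.0000: CF_t = 5.900000, DF = 0.879555, PV = 5.189377
  t = 6.0000: CF_t = 5.900000, DF = 0.857266, PV = 5.057872
  t = 7.0000: CF_t = 5.900000, DF = 0.835542, PV = 4.929700
  t = 8.0000: CF_t = 5.900000, DF = 0.814369, PV = 4.804776
  t = 9.0000: CF_t = 5.900000, DF = 0.793732, PV = 4.683017
  t = 10.0000: CF_t = 105.900000, DF = 0.773618, PV = 81.926113
Price P = sum_t PV_t = 128.733139
Convexity numerator sum_t t*(t + 1/m) * CF_t / (1+y/m)^(m*t + 2):
  t = 1.0000: term = 10.925465
  t = 2.0000: term = 31.945804
  t = 3.0000: term = 62.272522
  t = 4.0000: term = 101.157443
  t = 5.0000: term = 147.890998
  t = 6.0000: term = 201.800583
  t = 7.0000: term = 262.248970
  t = 8.0000: term = 328.632795
  t = 9.0000: term = 400.381085
  t = 10.0000: term = 8560.917581
Convexity = (1/P) * sum = 10108.173246 / 128.733139 = 78.520366


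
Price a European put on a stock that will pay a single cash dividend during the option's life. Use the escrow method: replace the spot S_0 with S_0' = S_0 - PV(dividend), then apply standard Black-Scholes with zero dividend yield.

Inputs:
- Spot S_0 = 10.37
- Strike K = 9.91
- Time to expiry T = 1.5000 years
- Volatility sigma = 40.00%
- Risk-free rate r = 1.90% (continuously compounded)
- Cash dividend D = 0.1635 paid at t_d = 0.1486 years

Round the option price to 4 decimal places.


PV(D) = D * exp(-r * t_d) = 0.1635 * 0.99718058 = 0.16303903
S_0' = S_0 - PV(D) = 10.3700 - 0.16303903 = 10.20696097
d1 = (ln(S_0'/K) + (r + sigma^2/2)*T) / (sigma*sqrt(T)) = 0.36339321
d2 = d1 - sigma*sqrt(T) = -0.12650474
exp(-rT) = 0.97190229
N(-d1) = 0.35815559; N(-d2) = 0.55033380
P = K * exp(-rT) * N(-d2) - S_0' * N(-d1) = 9.9100 * 0.97190229 * 0.55033380 - 10.20696097 * 0.35815559 = 1.6449

Answer: Price = 1.6449


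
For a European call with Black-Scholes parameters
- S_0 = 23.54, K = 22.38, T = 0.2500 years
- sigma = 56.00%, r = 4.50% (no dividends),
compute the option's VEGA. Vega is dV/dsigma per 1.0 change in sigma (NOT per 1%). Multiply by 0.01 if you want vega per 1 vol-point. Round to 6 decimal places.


Answer: Vega = 4.399889

Derivation:
d1 = 0.3606549962; d2 = 0.0806549962
phi(d1) = 0.3738223680; exp(-qT) = 1.0000000000; exp(-rT) = 0.9888130446
Vega = S * exp(-qT) * phi(d1) * sqrt(T) = 23.5400 * 1.0000000000 * 0.3738223680 * 0.5000000000 = 4.399889


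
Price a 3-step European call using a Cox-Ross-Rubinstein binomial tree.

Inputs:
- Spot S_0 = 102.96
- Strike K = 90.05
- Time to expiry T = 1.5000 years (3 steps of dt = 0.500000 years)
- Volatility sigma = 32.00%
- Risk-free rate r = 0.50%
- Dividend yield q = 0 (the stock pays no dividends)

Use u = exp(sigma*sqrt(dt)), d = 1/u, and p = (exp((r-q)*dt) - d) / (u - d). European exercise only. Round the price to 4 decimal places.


Answer: Price = V(0,0) = 23.0800

Derivation:
dt = T/N = 0.500000
u = exp(sigma*sqrt(dt)) = 1.253919; d = 1/u = 0.797499
p = (exp((r-q)*dt) - d) / (u - d) = 0.449156
Discount per step: exp(-r*dt) = 0.997503
Stock lattice S(k, i) with i counting down-moves:
  k=0: S(0,0) = 102.9600
  k=1: S(1,0) = 129.1035; S(1,1) = 82.1105
  k=2: S(2,0) = 161.8854; S(2,1) = 102.9600; S(2,2) = 65.4831
  k=3: S(3,0) = 202.9913; S(3,1) = 129.1035; S(3,2) = 82.1105; S(3,3) = 52.2227
Terminal payoffs V(N, i) = max(S_T - K, 0):
  V(3,0) = 112.941290; V(3,1) = 39.053542; V(3,2) = 0.000000; V(3,3) = 0.000000
Backward induction: V(k, i) = exp(-r*dt) * [p * V(k+1, i) + (1-p) * V(k+1, i+1)].
  V(2,0) = exp(-r*dt) * [p*112.941290 + (1-p)*39.053542] = 72.060280
  V(2,1) = exp(-r*dt) * [p*39.053542 + (1-p)*0.000000] = 17.497329
  V(2,2) = exp(-r*dt) * [p*0.000000 + (1-p)*0.000000] = 0.000000
  V(1,0) = exp(-r*dt) * [p*72.060280 + (1-p)*17.497329] = 41.899717
  V(1,1) = exp(-r*dt) * [p*17.497329 + (1-p)*0.000000] = 7.839405
  V(0,0) = exp(-r*dt) * [p*41.899717 + (1-p)*7.839405] = 23.080021


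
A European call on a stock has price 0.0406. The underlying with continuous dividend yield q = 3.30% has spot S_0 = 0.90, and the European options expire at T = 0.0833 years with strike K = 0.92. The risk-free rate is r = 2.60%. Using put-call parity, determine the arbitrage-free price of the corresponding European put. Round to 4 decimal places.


Answer: Put price = 0.0611

Derivation:
Put-call parity: C - P = S_0 * exp(-qT) - K * exp(-rT).
S_0 * exp(-qT) = 0.9000 * 0.99725487 = 0.89752939
K * exp(-rT) = 0.9200 * 0.99783654 = 0.91800962
P = C - S*exp(-qT) + K*exp(-rT)
P = 0.0406 - 0.89752939 + 0.91800962 = 0.0611


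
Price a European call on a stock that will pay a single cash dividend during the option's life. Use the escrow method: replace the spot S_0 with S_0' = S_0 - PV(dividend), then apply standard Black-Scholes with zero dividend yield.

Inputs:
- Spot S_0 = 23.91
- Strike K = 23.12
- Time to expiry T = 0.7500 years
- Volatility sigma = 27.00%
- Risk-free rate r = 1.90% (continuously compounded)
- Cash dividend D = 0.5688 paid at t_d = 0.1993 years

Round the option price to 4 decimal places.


Answer: Price = 2.4333

Derivation:
PV(D) = D * exp(-r * t_d) = 0.5688 * 0.99622046 = 0.56665020
S_0' = S_0 - PV(D) = 23.9100 - 0.56665020 = 23.34334980
d1 = (ln(S_0'/K) + (r + sigma^2/2)*T) / (sigma*sqrt(T)) = 0.21897226
d2 = d1 - sigma*sqrt(T) = -0.01485460
exp(-rT) = 0.98585105
N(d1) = 0.58666417; N(d2) = 0.49407409
C = S_0' * N(d1) - K * exp(-rT) * N(d2) = 23.34334980 * 0.58666417 - 23.1200 * 0.98585105 * 0.49407409 = 2.4333


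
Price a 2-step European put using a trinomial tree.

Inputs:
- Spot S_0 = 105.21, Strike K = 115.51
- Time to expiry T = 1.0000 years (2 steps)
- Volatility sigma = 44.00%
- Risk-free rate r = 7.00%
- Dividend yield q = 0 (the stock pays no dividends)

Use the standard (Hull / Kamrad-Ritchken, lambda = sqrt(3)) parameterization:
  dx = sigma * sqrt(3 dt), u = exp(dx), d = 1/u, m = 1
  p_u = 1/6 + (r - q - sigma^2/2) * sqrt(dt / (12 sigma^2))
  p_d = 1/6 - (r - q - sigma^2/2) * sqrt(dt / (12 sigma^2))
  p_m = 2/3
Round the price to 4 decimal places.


dt = T/N = 0.500000; dx = sigma*sqrt(3*dt) = 0.538888
u = exp(dx) = 1.714099; d = 1/u = 0.583397
p_u = 0.154234, p_m = 0.666667, p_d = 0.179100
Discount per step: exp(-r*dt) = 0.965605
Stock lattice S(k, j) with j the centered position index:
  k=0: S(0,+0) = 105.2100
  k=1: S(1,-1) = 61.3792; S(1,+0) = 105.2100; S(1,+1) = 180.3404
  k=2: S(2,-2) = 35.8084; S(2,-1) = 61.3792; S(2,+0) = 105.2100; S(2,+1) = 180.3404; S(2,+2) = 309.1213
Terminal payoffs V(N, j) = max(K - S_T, 0):
  V(2,-2) = 79.701587; V(2,-1) = 54.130825; V(2,+0) = 10.300000; V(2,+1) = 0.000000; V(2,+2) = 0.000000
Backward induction: V(k, j) = exp(-r*dt) * [p_u * V(k+1, j+1) + p_m * V(k+1, j) + p_d * V(k+1, j-1)]
  V(1,-1) = exp(-r*dt) * [p_u*10.300000 + p_m*54.130825 + p_d*79.701587] = 50.163541
  V(1,+0) = exp(-r*dt) * [p_u*0.000000 + p_m*10.300000 + p_d*54.130825] = 15.991855
  V(1,+1) = exp(-r*dt) * [p_u*0.000000 + p_m*0.000000 + p_d*10.300000] = 1.781278
  V(0,+0) = exp(-r*dt) * [p_u*1.781278 + p_m*15.991855 + p_d*50.163541] = 19.235096

Answer: Price = V(0,0) = 19.2351


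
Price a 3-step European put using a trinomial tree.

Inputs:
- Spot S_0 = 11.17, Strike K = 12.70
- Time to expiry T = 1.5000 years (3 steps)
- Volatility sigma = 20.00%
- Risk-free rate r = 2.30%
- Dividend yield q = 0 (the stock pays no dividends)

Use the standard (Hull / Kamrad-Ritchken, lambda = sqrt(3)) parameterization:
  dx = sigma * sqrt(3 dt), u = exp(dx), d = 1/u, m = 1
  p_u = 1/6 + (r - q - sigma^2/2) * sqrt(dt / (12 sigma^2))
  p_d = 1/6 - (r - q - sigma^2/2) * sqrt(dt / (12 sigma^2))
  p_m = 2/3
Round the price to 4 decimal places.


Answer: Price = V(0,0) = 1.8220

Derivation:
dt = T/N = 0.500000; dx = sigma*sqrt(3*dt) = 0.244949
u = exp(dx) = 1.277556; d = 1/u = 0.782744
p_u = 0.169729, p_m = 0.666667, p_d = 0.163605
Discount per step: exp(-r*dt) = 0.988566
Stock lattice S(k, j) with j the centered position index:
  k=0: S(0,+0) = 11.1700
  k=1: S(1,-1) = 8.7433; S(1,+0) = 11.1700; S(1,+1) = 14.2703
  k=2: S(2,-2) = 6.8437; S(2,-1) = 8.7433; S(2,+0) = 11.1700; S(2,+1) = 14.2703; S(2,+2) = 18.2311
  k=3: S(3,-3) = 5.3569; S(3,-2) = 6.8437; S(3,-1) = 8.7433; S(3,+0) = 11.1700; S(3,+1) = 14.2703; S(3,+2) = 18.2311; S(3,+3) = 23.2913
Terminal payoffs V(N, j) = max(K - S_T, 0):
  V(3,-3) = 7.343104; V(3,-2) = 5.856265; V(3,-1) = 3.956744; V(3,+0) = 1.530000; V(3,+1) = 0.000000; V(3,+2) = 0.000000; V(3,+3) = 0.000000
Backward induction: V(k, j) = exp(-r*dt) * [p_u * V(k+1, j+1) + p_m * V(k+1, j) + p_d * V(k+1, j-1)]
  V(2,-2) = exp(-r*dt) * [p_u*3.956744 + p_m*5.856265 + p_d*7.343104] = 5.711060
  V(2,-1) = exp(-r*dt) * [p_u*1.530000 + p_m*3.956744 + p_d*5.856265] = 3.811541
  V(2,+0) = exp(-r*dt) * [p_u*0.000000 + p_m*1.530000 + p_d*3.956744] = 1.648278
  V(2,+1) = exp(-r*dt) * [p_u*0.000000 + p_m*0.000000 + p_d*1.530000] = 0.247453
  V(2,+2) = exp(-r*dt) * [p_u*0.000000 + p_m*0.000000 + p_d*0.000000] = 0.000000
  V(1,-1) = exp(-r*dt) * [p_u*1.648278 + p_m*3.811541 + p_d*5.711060] = 3.712207
  V(1,+0) = exp(-r*dt) * [p_u*0.247453 + p_m*1.648278 + p_d*3.811541] = 1.744263
  V(1,+1) = exp(-r*dt) * [p_u*0.000000 + p_m*0.247453 + p_d*1.648278] = 0.429665
  V(0,+0) = exp(-r*dt) * [p_u*0.429665 + p_m*1.744263 + p_d*3.712207] = 1.822029


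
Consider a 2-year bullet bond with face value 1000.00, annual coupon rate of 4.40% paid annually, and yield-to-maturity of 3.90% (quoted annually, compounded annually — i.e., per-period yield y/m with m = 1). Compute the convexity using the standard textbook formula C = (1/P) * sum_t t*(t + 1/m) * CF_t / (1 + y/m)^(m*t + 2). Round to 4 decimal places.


Answer: Convexity = 5.4026

Derivation:
Coupon per period c = face * coupon_rate / m = 44.000000
Periods per year m = 1; per-period yield y/m = 0.039000
Number of cashflows N = 2
Cashflows (t years, CF_t, discount factor 1/(1+y/m)^(m*t), PV):
  t = 1.0000: CF_t = 44.000000, DF = 0.962464, PV = 42.348412
  t = 2.0000: CF_t = 1044.000000, DF = 0.926337, PV = 967.095591
Price P = sum_t PV_t = 1009.444003
Convexity numerator sum_t t*(t + 1/m) * CF_t / (1+y/m)^(m*t + 2):
  t = 1.0000: term = 78.457783
  t = 2.0000: term = 5375.137259
Convexity = (1/P) * sum = 5453.595041 / 1009.444003 = 5.402573


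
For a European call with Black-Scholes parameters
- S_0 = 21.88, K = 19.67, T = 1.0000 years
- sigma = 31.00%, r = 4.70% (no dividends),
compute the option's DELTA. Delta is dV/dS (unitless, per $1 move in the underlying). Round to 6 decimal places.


d1 = 0.6500914360; d2 = 0.3400914360
phi(d1) = 0.3229531635; exp(-qT) = 1.0000000000; exp(-rT) = 0.9540873976
N(d1) = 0.7421834196
Delta = exp(-qT) * N(d1) = 1.0000000000 * 0.7421834196 = 0.742183

Answer: Delta = 0.742183


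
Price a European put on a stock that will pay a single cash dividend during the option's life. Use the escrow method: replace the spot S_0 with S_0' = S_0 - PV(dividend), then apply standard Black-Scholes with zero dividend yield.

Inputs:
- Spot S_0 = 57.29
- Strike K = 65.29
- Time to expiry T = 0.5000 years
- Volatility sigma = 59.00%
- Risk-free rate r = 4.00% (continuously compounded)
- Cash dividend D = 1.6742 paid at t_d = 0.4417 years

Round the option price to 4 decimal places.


Answer: Price = 14.6018

Derivation:
PV(D) = D * exp(-r * t_d) = 1.6742 * 0.98248716 = 1.64488001
S_0' = S_0 - PV(D) = 57.2900 - 1.64488001 = 55.64511999
d1 = (ln(S_0'/K) + (r + sigma^2/2)*T) / (sigma*sqrt(T)) = -0.12660688
d2 = d1 - sigma*sqrt(T) = -0.54379988
exp(-rT) = 0.98019867
N(-d1) = 0.55037422; N(-d2) = 0.70671040
P = K * exp(-rT) * N(-d2) - S_0' * N(-d1) = 65.2900 * 0.98019867 * 0.70671040 - 55.64511999 * 0.55037422 = 14.6018


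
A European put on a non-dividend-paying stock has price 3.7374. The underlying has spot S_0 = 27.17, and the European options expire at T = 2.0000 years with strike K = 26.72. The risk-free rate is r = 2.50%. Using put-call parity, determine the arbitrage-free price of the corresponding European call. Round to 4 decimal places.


Answer: Call price = 5.4905

Derivation:
Put-call parity: C - P = S_0 * exp(-qT) - K * exp(-rT).
S_0 * exp(-qT) = 27.1700 * 1.00000000 = 27.17000000
K * exp(-rT) = 26.7200 * 0.95122942 = 25.41685022
C = P + S*exp(-qT) - K*exp(-rT)
C = 3.7374 + 27.17000000 - 25.41685022 = 5.4905
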